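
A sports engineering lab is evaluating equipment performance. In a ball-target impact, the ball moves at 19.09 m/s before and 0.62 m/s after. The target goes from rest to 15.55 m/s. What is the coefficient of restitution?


e = (v2_after - v1_after) / (v1_before - v2_before)
Numerator = 15.55 - 0.62 = 14.93
Denominator = 19.09 - 0 = 19.09
e = 14.93 / 19.09 = 0.7821

0.7821


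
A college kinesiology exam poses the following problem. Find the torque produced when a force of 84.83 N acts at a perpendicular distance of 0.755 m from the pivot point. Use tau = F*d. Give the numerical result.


tau = F * d
tau = 84.83 * 0.755
tau = 64.0466 N*m

64.0466 N*m


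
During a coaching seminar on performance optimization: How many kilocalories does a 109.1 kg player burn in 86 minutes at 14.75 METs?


kcal = MET * mass * time_hr
Convert time: 86 min = 1.4333 hr
kcal = 14.75 * 109.1 * 1.4333
kcal = 2306.5558 kcal

2306.5558 kcal


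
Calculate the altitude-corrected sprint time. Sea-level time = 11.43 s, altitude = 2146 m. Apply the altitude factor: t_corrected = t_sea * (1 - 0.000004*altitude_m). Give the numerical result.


Correction factor = 1 - 0.000004 * 2146 = 0.991416
t_corrected = t_sea * factor = 11.43 * 0.991416
t_corrected = 11.3319 s

11.3319 s


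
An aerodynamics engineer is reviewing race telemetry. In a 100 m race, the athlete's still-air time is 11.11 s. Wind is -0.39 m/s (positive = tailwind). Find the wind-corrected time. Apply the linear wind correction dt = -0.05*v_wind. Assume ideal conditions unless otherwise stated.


dt = -0.05 * v_wind = -0.05 * -0.39 = 0.0195 s
t_corrected = t_still + dt = 11.11 + (0.0195)
t_corrected = 11.1295 s

11.1295 s


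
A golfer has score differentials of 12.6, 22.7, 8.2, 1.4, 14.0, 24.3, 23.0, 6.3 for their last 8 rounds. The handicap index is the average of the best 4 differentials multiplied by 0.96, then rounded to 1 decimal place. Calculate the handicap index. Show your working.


All differentials: 12.6, 22.7, 8.2, 1.4, 14.0, 24.3, 23.0, 6.3
Sorted: 1.4, 6.3, 8.2, 12.6, 14.0, 22.7, 23.0, 24.3
Best 4: 1.4, 6.3, 8.2, 12.6
Average of best = 28.5 / 4 = 7.125
Raw index = 7.125 * 0.96 = 6.84
Handicap index = round(6.84, 1) = 6.8

6.8


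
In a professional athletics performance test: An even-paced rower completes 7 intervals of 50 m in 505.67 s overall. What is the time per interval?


Split time = total_time / n_laps = 505.67 / 7
Split time = 72.2386 s per lap

72.2386 s


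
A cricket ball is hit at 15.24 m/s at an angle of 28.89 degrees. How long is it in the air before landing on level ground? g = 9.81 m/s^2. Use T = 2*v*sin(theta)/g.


T = 2*v*sin(theta)/g
sin(theta) = sin(28.89 deg) = 0.4831
T = 2*15.24*0.4831 / 9.81
T = 14.7258 / 9.81 = 1.5011 s

1.5011 s


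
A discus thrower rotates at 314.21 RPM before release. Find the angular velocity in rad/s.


omega = RPM * 2 * pi / 60
omega = 314.21 * 2 * 3.14159 / 60
omega = 1974.2397 / 60 = 32.904 rad/s

32.904 rad/s


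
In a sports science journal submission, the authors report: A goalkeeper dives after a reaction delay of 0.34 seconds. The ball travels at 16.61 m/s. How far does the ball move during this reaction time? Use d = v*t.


d = v * t
d = 16.61 * 0.34
d = 5.6474 m

5.6474 m


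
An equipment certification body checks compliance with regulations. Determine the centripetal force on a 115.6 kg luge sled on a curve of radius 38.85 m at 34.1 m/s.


Fc = m * v^2 / r
v^2 = 34.1^2 = 1162.81
Fc = 115.6 * 1162.81 / 38.85
Fc = 134420.836 / 38.85 = 3459.9958 N

3459.9958 N


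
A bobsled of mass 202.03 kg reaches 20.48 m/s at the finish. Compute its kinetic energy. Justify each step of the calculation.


KE = 0.5 * m * v^2
KE = 0.5 * 202.03 * 20.48^2
KE = 0.5 * 202.03 * 419.4304 = 42368.7619 J

42368.7619 J


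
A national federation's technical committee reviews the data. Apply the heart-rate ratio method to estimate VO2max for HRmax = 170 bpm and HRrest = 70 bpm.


VO2max = 15.3 * HRmax / HRrest
VO2max = 15.3 * 170 / 70
VO2max = 2601 / 70 = 37.1571 mL/kg/min

37.1571 mL/kg/min


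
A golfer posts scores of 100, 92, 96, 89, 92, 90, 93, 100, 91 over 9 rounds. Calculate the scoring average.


Average = sum / n
Sum = 843
Average = 843 / 9 = 93.6667

93.6667


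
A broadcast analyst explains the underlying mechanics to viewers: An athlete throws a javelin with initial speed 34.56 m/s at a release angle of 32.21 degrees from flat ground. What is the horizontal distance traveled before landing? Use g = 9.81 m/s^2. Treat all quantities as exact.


R = v^2 * sin(2*theta) / g
Convert angle to radians: theta = 32.21 deg = 0.5622 rad
sin(2*theta) = sin(1.1243) = 0.902
R = 34.56^2 * 0.902 / 9.81
R = 1194.3936 * 0.902 / 9.81 = 109.8189 m

109.8189 m


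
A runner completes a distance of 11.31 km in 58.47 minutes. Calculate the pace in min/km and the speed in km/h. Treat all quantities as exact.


Pace = time / distance = 58.47 min / 11.31 km = 5.1698 min/km
Speed = distance / time_in_hours = 11.31 / 0.9745 hr
Speed = 11.606 km/h

5.1698 min/km, 11.606 km/h


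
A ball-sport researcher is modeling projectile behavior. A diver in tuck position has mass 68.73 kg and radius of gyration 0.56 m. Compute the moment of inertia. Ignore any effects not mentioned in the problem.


I = m * k^2
I = 68.73 * 0.56^2
I = 68.73 * 0.3136 = 21.5537 kg*m^2

21.5537 kg*m^2


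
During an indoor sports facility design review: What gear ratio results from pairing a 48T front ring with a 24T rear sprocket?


GR = front_teeth / rear_teeth
GR = 48 / 24
GR = 2

2


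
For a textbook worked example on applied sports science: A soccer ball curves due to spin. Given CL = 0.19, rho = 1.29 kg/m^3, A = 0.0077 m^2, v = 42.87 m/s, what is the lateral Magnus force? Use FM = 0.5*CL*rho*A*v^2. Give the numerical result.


FM = 0.5 * CL * rho * A * v^2
FM = 0.5 * 0.19 * 1.29 * 0.0077 * 42.87^2
v^2 = 1837.8369
FM = 0.5 * 0.19 * 1.29 * 0.0077 * 1837.8369 = 1.7342 N

1.7342 N


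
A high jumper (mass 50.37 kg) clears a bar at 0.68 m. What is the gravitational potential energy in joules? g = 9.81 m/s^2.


PE = m * g * h
PE = 50.37 * 9.81 * 0.68
PE = 494.1297 * 0.68 = 336.0082 J

336.0082 J


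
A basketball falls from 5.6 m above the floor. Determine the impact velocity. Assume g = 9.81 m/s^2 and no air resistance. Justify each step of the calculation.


v = sqrt(2 * g * h)
v = sqrt(2 * 9.81 * 5.6)
v = sqrt(109.872) = 10.482 m/s

10.482 m/s


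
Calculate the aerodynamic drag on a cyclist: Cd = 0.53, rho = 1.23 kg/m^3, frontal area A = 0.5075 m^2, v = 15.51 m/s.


Fd = 0.5 * Cd * rho * A * v^2
Fd = 0.5 * 0.53 * 1.23 * 0.5075 * 15.51^2
v^2 = 240.5601
Fd = 0.5 * 0.53 * 1.23 * 0.5075 * 240.5601 = 39.7934 N

39.7934 N


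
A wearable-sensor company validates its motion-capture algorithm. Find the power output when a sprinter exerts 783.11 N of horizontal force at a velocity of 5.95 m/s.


P = F * v
P = 783.11 * 5.95
P = 4659.5045 W

4659.5045 W


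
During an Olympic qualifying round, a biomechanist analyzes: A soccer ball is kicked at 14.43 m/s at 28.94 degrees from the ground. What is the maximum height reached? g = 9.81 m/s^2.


H = (v*sin(theta))^2 / (2*g)
vy = v*sin(theta) = 14.43 * sin(28.94 deg) = 6.9826 m/s
H = vy^2 / (2*g) = 48.7565 / (2*9.81)
H = 48.7565 / 19.62 = 2.485 m

2.485 m


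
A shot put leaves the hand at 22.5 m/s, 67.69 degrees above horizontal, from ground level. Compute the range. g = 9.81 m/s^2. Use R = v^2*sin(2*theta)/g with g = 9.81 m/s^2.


R = v^2 * sin(2*theta) / g
Convert angle to radians: theta = 67.69 deg = 1.1814 rad
sin(2*theta) = sin(2.3628) = 0.7024
R = 22.5^2 * 0.7024 / 9.81
R = 506.25 * 0.7024 / 9.81 = 36.2478 m

36.2478 m


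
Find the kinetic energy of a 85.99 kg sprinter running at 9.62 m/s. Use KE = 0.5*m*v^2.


KE = 0.5 * m * v^2
KE = 0.5 * 85.99 * 9.62^2
KE = 0.5 * 85.99 * 92.5444 = 3978.9465 J

3978.9465 J


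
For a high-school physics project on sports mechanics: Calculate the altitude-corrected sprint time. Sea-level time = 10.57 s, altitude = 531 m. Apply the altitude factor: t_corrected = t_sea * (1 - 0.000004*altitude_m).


Correction factor = 1 - 0.000004 * 531 = 0.997876
t_corrected = t_sea * factor = 10.57 * 0.997876
t_corrected = 10.5475 s

10.5475 s


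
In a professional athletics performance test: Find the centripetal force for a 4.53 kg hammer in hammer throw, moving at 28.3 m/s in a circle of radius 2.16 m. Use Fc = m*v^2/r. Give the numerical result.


Fc = m * v^2 / r
v^2 = 28.3^2 = 800.89
Fc = 4.53 * 800.89 / 2.16
Fc = 3628.0317 / 2.16 = 1679.6443 N

1679.6443 N


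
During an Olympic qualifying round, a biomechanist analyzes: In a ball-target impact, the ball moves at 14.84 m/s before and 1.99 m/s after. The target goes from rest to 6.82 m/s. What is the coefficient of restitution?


e = (v2_after - v1_after) / (v1_before - v2_before)
Numerator = 6.82 - 1.99 = 4.83
Denominator = 14.84 - 0 = 14.84
e = 4.83 / 14.84 = 0.3255

0.3255


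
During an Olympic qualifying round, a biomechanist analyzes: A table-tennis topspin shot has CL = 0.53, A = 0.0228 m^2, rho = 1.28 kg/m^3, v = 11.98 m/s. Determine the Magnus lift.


FM = 0.5 * CL * rho * A * v^2
FM = 0.5 * 0.53 * 1.28 * 0.0228 * 11.98^2
v^2 = 143.5204
FM = 0.5 * 0.53 * 1.28 * 0.0228 * 143.5204 = 1.11 N

1.11 N


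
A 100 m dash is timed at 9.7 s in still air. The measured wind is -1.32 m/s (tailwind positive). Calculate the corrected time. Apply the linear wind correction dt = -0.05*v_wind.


dt = -0.05 * v_wind = -0.05 * -1.32 = 0.066 s
t_corrected = t_still + dt = 9.7 + (0.066)
t_corrected = 9.766 s

9.766 s


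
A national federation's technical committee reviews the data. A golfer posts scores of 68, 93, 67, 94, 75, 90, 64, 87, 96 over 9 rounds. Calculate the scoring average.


Average = sum / n
Sum = 734
Average = 734 / 9 = 81.5556

81.5556


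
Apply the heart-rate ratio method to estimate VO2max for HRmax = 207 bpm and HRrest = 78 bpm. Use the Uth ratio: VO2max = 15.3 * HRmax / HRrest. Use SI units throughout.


VO2max = 15.3 * HRmax / HRrest
VO2max = 15.3 * 207 / 78
VO2max = 3167.1 / 78 = 40.6038 mL/kg/min

40.6038 mL/kg/min


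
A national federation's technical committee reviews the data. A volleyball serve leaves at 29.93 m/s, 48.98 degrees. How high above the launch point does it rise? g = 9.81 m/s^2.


H = (v*sin(theta))^2 / (2*g)
vy = v*sin(theta) = 29.93 * sin(48.98 deg) = 22.5816 m/s
H = vy^2 / (2*g) = 509.9288 / (2*9.81)
H = 509.9288 / 19.62 = 25.9903 m

25.9903 m


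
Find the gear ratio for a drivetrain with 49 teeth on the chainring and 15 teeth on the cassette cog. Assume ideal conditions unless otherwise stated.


GR = front_teeth / rear_teeth
GR = 49 / 15
GR = 3.2667

3.2667


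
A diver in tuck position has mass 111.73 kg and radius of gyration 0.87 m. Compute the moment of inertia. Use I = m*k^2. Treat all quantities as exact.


I = m * k^2
I = 111.73 * 0.87^2
I = 111.73 * 0.7569 = 84.5684 kg*m^2

84.5684 kg*m^2


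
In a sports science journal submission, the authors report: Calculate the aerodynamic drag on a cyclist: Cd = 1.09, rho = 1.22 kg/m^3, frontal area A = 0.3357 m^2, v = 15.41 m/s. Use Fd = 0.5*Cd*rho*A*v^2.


Fd = 0.5 * Cd * rho * A * v^2
Fd = 0.5 * 1.09 * 1.22 * 0.3357 * 15.41^2
v^2 = 237.4681
Fd = 0.5 * 1.09 * 1.22 * 0.3357 * 237.4681 = 53.0045 N

53.0045 N


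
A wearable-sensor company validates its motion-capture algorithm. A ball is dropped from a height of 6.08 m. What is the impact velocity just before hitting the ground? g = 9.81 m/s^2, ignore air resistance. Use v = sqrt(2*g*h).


v = sqrt(2 * g * h)
v = sqrt(2 * 9.81 * 6.08)
v = sqrt(119.2896) = 10.922 m/s

10.922 m/s


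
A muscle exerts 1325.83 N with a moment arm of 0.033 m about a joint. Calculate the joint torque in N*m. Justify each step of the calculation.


tau = F * d
tau = 1325.83 * 0.033
tau = 43.7524 N*m

43.7524 N*m


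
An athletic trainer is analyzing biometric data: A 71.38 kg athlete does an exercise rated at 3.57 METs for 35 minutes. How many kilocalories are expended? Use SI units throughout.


kcal = MET * mass * time_hr
Convert time: 35 min = 0.5833 hr
kcal = 3.57 * 71.38 * 0.5833
kcal = 148.6489 kcal

148.6489 kcal


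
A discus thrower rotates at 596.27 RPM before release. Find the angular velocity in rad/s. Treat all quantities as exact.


omega = RPM * 2 * pi / 60
omega = 596.27 * 2 * 3.14159 / 60
omega = 3746.4749 / 60 = 62.4412 rad/s

62.4412 rad/s


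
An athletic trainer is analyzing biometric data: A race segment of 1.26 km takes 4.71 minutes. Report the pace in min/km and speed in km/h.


Pace = time / distance = 4.71 min / 1.26 km = 3.7381 min/km
Speed = distance / time_in_hours = 1.26 / 0.0785 hr
Speed = 16.051 km/h

3.7381 min/km, 16.051 km/h


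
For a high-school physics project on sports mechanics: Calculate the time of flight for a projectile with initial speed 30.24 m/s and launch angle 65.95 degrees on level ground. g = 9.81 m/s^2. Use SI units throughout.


T = 2*v*sin(theta)/g
sin(theta) = sin(65.95 deg) = 0.9132
T = 2*30.24*0.9132 / 9.81
T = 55.2297 / 9.81 = 5.6299 s

5.6299 s


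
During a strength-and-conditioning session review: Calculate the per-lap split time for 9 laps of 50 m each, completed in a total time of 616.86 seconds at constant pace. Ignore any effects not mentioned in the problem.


Split time = total_time / n_laps = 616.86 / 9
Split time = 68.54 s per lap

68.54 s


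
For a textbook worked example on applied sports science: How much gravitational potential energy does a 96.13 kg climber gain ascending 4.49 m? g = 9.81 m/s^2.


PE = m * g * h
PE = 96.13 * 9.81 * 4.49
PE = 943.0353 * 4.49 = 4234.2285 J

4234.2285 J


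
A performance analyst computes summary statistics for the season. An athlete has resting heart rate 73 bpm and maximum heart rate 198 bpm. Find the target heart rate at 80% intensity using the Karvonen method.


Target = HRrest + pct*(HRmax - HRrest)
Heart rate reserve = HRmax - HRrest = 198 - 73 = 125 bpm
Fraction = 80% = 0.8
Target = 73 + 0.8 * 125
Target = 73 + 100 = 173 bpm

173 bpm


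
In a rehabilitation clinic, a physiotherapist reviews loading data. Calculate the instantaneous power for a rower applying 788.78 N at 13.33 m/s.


P = F * v
P = 788.78 * 13.33
P = 10514.4374 W

10514.4374 W


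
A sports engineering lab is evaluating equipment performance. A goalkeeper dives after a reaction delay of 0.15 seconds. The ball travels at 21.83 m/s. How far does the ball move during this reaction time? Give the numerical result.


d = v * t
d = 21.83 * 0.15
d = 3.2745 m

3.2745 m


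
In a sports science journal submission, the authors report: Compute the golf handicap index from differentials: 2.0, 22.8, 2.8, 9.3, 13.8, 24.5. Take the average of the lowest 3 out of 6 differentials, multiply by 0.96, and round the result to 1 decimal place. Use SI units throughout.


All differentials: 2.0, 22.8, 2.8, 9.3, 13.8, 24.5
Sorted: 2.0, 2.8, 9.3, 13.8, 22.8, 24.5
Best 3: 2.0, 2.8, 9.3
Average of best = 14.1 / 3 = 4.7
Raw index = 4.7 * 0.96 = 4.512
Handicap index = round(4.512, 1) = 4.5

4.5


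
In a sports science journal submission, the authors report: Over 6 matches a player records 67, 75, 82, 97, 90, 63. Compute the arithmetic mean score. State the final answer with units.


Average = sum / n
Sum = 474
Average = 474 / 6 = 79

79


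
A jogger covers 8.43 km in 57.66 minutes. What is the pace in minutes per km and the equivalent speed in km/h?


Pace = time / distance = 57.66 min / 8.43 km = 6.8399 min/km
Speed = distance / time_in_hours = 8.43 / 0.961 hr
Speed = 8.7721 km/h

6.8399 min/km, 8.7721 km/h


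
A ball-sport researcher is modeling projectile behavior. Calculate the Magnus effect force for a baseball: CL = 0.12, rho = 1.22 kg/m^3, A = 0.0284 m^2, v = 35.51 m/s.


FM = 0.5 * CL * rho * A * v^2
FM = 0.5 * 0.12 * 1.22 * 0.0284 * 35.51^2
v^2 = 1260.9601
FM = 0.5 * 0.12 * 1.22 * 0.0284 * 1260.9601 = 2.6214 N

2.6214 N


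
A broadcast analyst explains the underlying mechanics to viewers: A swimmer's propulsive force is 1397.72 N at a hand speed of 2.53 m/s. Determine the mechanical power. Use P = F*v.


P = F * v
P = 1397.72 * 2.53
P = 3536.2316 W

3536.2316 W


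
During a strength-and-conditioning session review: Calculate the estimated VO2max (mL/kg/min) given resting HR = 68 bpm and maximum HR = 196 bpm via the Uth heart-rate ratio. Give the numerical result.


VO2max = 15.3 * HRmax / HRrest
VO2max = 15.3 * 196 / 68
VO2max = 2998.8 / 68 = 44.1 mL/kg/min

44.1 mL/kg/min


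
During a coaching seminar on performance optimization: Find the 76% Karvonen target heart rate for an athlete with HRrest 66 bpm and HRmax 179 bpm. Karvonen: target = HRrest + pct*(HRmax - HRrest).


Target = HRrest + pct*(HRmax - HRrest)
Heart rate reserve = HRmax - HRrest = 179 - 66 = 113 bpm
Fraction = 76% = 0.76
Target = 66 + 0.76 * 113
Target = 66 + 85.88 = 151.88 bpm

151.88 bpm


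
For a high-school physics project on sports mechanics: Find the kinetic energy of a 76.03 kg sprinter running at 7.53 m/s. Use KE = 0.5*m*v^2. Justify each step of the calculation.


KE = 0.5 * m * v^2
KE = 0.5 * 76.03 * 7.53^2
KE = 0.5 * 76.03 * 56.7009 = 2155.4847 J

2155.4847 J


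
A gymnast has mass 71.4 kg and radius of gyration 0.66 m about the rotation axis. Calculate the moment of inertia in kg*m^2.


I = m * k^2
I = 71.4 * 0.66^2
I = 71.4 * 0.4356 = 31.1018 kg*m^2

31.1018 kg*m^2


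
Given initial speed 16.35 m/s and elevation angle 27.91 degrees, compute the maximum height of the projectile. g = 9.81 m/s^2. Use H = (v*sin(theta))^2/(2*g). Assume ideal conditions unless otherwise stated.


H = (v*sin(theta))^2 / (2*g)
vy = v*sin(theta) = 16.35 * sin(27.91 deg) = 7.6532 m/s
H = vy^2 / (2*g) = 58.5711 / (2*9.81)
H = 58.5711 / 19.62 = 2.9853 m

2.9853 m


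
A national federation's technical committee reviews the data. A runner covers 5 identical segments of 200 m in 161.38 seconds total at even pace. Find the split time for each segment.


Split time = total_time / n_laps = 161.38 / 5
Split time = 32.276 s per lap

32.276 s


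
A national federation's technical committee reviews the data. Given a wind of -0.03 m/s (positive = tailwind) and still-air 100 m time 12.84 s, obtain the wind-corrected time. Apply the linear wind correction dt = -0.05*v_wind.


dt = -0.05 * v_wind = -0.05 * -0.03 = 0.0015 s
t_corrected = t_still + dt = 12.84 + (0.0015)
t_corrected = 12.8415 s

12.8415 s


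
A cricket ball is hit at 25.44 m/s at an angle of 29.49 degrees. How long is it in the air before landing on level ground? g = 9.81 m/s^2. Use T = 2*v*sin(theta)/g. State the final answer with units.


T = 2*v*sin(theta)/g
sin(theta) = sin(29.49 deg) = 0.4923
T = 2*25.44*0.4923 / 9.81
T = 25.0468 / 9.81 = 2.5532 s

2.5532 s


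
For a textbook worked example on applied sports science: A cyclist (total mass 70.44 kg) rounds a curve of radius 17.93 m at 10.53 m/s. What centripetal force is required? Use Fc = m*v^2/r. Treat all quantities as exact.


Fc = m * v^2 / r
v^2 = 10.53^2 = 110.8809
Fc = 70.44 * 110.8809 / 17.93
Fc = 7810.4506 / 17.93 = 435.608 N

435.608 N


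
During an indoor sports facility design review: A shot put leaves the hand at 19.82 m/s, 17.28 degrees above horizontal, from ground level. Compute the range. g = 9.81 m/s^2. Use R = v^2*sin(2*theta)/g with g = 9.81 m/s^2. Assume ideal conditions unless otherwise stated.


R = v^2 * sin(2*theta) / g
Convert angle to radians: theta = 17.28 deg = 0.3016 rad
sin(2*theta) = sin(0.6032) = 0.5673
R = 19.82^2 * 0.5673 / 9.81
R = 392.8324 * 0.5673 / 9.81 = 22.7158 m

22.7158 m


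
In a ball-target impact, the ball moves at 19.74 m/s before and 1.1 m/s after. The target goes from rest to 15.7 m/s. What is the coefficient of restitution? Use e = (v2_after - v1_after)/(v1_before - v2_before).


e = (v2_after - v1_after) / (v1_before - v2_before)
Numerator = 15.7 - 1.1 = 14.6
Denominator = 19.74 - 0 = 19.74
e = 14.6 / 19.74 = 0.7396

0.7396


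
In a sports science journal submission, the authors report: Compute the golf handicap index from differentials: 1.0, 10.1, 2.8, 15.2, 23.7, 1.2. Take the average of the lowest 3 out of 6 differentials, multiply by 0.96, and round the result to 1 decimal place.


All differentials: 1.0, 10.1, 2.8, 15.2, 23.7, 1.2
Sorted: 1.0, 1.2, 2.8, 10.1, 15.2, 23.7
Best 3: 1.0, 1.2, 2.8
Average of best = 5 / 3 = 1.6667
Raw index = 1.6667 * 0.96 = 1.6
Handicap index = round(1.6, 1) = 1.6

1.6


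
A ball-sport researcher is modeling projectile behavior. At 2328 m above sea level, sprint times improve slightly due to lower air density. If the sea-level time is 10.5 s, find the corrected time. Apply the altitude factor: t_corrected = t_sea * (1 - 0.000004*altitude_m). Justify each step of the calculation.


Correction factor = 1 - 0.000004 * 2328 = 0.990688
t_corrected = t_sea * factor = 10.5 * 0.990688
t_corrected = 10.4022 s

10.4022 s


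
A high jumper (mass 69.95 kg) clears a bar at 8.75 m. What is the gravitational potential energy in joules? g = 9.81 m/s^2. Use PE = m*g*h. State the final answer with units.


PE = m * g * h
PE = 69.95 * 9.81 * 8.75
PE = 686.2095 * 8.75 = 6004.3331 J

6004.3331 J


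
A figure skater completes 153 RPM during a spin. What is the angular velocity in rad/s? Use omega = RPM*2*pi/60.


omega = RPM * 2 * pi / 60
omega = 153 * 2 * 3.14159 / 60
omega = 961.3274 / 60 = 16.0221 rad/s

16.0221 rad/s


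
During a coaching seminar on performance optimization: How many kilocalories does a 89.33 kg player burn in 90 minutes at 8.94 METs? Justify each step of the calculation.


kcal = MET * mass * time_hr
Convert time: 90 min = 1.5 hr
kcal = 8.94 * 89.33 * 1.5
kcal = 1197.9153 kcal

1197.9153 kcal


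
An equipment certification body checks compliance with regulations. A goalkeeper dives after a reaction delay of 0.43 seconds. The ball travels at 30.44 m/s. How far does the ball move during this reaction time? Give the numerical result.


d = v * t
d = 30.44 * 0.43
d = 13.0892 m

13.0892 m


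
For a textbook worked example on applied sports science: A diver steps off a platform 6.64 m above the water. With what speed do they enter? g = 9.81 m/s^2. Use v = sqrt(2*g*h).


v = sqrt(2 * g * h)
v = sqrt(2 * 9.81 * 6.64)
v = sqrt(130.2768) = 11.4139 m/s

11.4139 m/s


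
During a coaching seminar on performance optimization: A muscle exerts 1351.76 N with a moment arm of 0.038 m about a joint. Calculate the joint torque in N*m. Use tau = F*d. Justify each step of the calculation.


tau = F * d
tau = 1351.76 * 0.038
tau = 51.3669 N*m

51.3669 N*m


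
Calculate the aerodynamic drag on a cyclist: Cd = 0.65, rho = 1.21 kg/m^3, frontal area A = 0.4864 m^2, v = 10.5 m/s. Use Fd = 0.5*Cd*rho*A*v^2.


Fd = 0.5 * Cd * rho * A * v^2
Fd = 0.5 * 0.65 * 1.21 * 0.4864 * 10.5^2
v^2 = 110.25
Fd = 0.5 * 0.65 * 1.21 * 0.4864 * 110.25 = 21.0883 N

21.0883 N


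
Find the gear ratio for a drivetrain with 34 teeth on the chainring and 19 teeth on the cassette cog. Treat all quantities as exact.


GR = front_teeth / rear_teeth
GR = 34 / 19
GR = 1.7895

1.7895


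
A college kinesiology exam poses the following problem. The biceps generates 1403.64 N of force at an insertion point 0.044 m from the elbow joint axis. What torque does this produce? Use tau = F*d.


tau = F * d
tau = 1403.64 * 0.044
tau = 61.7602 N*m

61.7602 N*m


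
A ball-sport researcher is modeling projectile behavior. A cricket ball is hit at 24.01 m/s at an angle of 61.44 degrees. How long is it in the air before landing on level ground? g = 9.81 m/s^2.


T = 2*v*sin(theta)/g
sin(theta) = sin(61.44 deg) = 0.8783
T = 2*24.01*0.8783 / 9.81
T = 42.1768 / 9.81 = 4.2994 s

4.2994 s


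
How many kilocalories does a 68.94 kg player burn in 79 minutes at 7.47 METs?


kcal = MET * mass * time_hr
Convert time: 79 min = 1.3167 hr
kcal = 7.47 * 68.94 * 1.3167
kcal = 678.0594 kcal

678.0594 kcal


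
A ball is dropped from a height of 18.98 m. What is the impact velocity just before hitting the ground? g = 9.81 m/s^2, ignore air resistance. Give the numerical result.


v = sqrt(2 * g * h)
v = sqrt(2 * 9.81 * 18.98)
v = sqrt(372.3876) = 19.2973 m/s

19.2973 m/s


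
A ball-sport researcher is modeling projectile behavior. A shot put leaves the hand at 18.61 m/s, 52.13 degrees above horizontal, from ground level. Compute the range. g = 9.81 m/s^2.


R = v^2 * sin(2*theta) / g
Convert angle to radians: theta = 52.13 deg = 0.9098 rad
sin(2*theta) = sin(1.8197) = 0.9692
R = 18.61^2 * 0.9692 / 9.81
R = 346.3321 * 0.9692 / 9.81 = 34.2162 m

34.2162 m


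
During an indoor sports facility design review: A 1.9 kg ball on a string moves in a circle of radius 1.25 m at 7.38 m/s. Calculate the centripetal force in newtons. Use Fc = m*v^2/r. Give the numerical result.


Fc = m * v^2 / r
v^2 = 7.38^2 = 54.4644
Fc = 1.9 * 54.4644 / 1.25
Fc = 103.4824 / 1.25 = 82.7859 N

82.7859 N


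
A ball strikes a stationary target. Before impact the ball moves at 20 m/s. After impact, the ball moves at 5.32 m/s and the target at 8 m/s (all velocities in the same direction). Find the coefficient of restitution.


e = (v2_after - v1_after) / (v1_before - v2_before)
Numerator = 8 - 5.32 = 2.68
Denominator = 20 - 0 = 20
e = 2.68 / 20 = 0.134

0.134


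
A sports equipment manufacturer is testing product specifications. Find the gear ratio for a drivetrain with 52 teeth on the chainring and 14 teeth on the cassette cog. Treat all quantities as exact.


GR = front_teeth / rear_teeth
GR = 52 / 14
GR = 3.7143

3.7143


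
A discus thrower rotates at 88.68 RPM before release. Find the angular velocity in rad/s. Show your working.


omega = RPM * 2 * pi / 60
omega = 88.68 * 2 * 3.14159 / 60
omega = 557.1929 / 60 = 9.2865 rad/s

9.2865 rad/s


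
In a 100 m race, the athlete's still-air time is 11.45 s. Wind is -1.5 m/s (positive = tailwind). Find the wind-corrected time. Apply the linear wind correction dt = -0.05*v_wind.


dt = -0.05 * v_wind = -0.05 * -1.5 = 0.075 s
t_corrected = t_still + dt = 11.45 + (0.075)
t_corrected = 11.525 s

11.525 s


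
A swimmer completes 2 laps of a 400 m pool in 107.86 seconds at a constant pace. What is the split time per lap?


Split time = total_time / n_laps = 107.86 / 2
Split time = 53.93 s per lap

53.93 s


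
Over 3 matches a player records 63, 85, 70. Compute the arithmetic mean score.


Average = sum / n
Sum = 218
Average = 218 / 3 = 72.6667

72.6667


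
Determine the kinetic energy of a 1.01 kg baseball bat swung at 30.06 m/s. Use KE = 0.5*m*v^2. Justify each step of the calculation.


KE = 0.5 * m * v^2
KE = 0.5 * 1.01 * 30.06^2
KE = 0.5 * 1.01 * 903.6036 = 456.3198 J

456.3198 J


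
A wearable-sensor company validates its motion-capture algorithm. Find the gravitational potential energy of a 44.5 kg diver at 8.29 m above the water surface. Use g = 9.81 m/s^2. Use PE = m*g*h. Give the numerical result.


PE = m * g * h
PE = 44.5 * 9.81 * 8.29
PE = 436.545 * 8.29 = 3618.958 J

3618.958 J


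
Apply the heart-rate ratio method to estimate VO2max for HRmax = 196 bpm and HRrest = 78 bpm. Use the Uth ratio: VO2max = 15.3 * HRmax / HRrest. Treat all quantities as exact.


VO2max = 15.3 * HRmax / HRrest
VO2max = 15.3 * 196 / 78
VO2max = 2998.8 / 78 = 38.4462 mL/kg/min

38.4462 mL/kg/min


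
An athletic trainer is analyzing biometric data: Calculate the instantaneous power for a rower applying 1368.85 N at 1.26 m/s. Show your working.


P = F * v
P = 1368.85 * 1.26
P = 1724.751 W

1724.751 W


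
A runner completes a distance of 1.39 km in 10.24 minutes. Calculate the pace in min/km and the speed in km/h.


Pace = time / distance = 10.24 min / 1.39 km = 7.3669 min/km
Speed = distance / time_in_hours = 1.39 / 0.1707 hr
Speed = 8.1445 km/h

7.3669 min/km, 8.1445 km/h


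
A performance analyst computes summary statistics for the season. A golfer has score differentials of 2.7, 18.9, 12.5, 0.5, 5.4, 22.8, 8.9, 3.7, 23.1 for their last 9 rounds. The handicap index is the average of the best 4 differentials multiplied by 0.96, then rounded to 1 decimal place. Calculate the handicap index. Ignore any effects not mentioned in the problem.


All differentials: 2.7, 18.9, 12.5, 0.5, 5.4, 22.8, 8.9, 3.7, 23.1
Sorted: 0.5, 2.7, 3.7, 5.4, 8.9, 12.5, 18.9, 22.8, 23.1
Best 4: 0.5, 2.7, 3.7, 5.4
Average of best = 12.3 / 4 = 3.075
Raw index = 3.075 * 0.96 = 2.952
Handicap index = round(2.952, 1) = 3.0

3.0


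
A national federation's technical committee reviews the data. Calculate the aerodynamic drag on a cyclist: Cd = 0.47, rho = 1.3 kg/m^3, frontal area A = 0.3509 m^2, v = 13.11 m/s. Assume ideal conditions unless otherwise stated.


Fd = 0.5 * Cd * rho * A * v^2
Fd = 0.5 * 0.47 * 1.3 * 0.3509 * 13.11^2
v^2 = 171.8721
Fd = 0.5 * 0.47 * 1.3 * 0.3509 * 171.8721 = 18.4247 N

18.4247 N


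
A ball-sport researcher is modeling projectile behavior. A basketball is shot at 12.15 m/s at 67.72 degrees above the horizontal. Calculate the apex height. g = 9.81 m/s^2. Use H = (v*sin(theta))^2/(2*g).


H = (v*sin(theta))^2 / (2*g)
vy = v*sin(theta) = 12.15 * sin(67.72 deg) = 11.2429 m/s
H = vy^2 / (2*g) = 126.403 / (2*9.81)
H = 126.403 / 19.62 = 6.4426 m

6.4426 m


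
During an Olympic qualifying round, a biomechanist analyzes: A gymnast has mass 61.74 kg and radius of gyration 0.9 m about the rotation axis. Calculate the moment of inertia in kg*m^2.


I = m * k^2
I = 61.74 * 0.9^2
I = 61.74 * 0.81 = 50.0094 kg*m^2

50.0094 kg*m^2


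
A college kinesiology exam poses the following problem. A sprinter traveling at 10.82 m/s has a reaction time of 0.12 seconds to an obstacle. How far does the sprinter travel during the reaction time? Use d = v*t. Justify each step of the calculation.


d = v * t
d = 10.82 * 0.12
d = 1.2984 m

1.2984 m


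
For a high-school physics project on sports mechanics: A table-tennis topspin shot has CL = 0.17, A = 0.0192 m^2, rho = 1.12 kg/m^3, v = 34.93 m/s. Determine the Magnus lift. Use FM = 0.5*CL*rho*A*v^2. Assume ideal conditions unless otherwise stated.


FM = 0.5 * CL * rho * A * v^2
FM = 0.5 * 0.17 * 1.12 * 0.0192 * 34.93^2
v^2 = 1220.1049
FM = 0.5 * 0.17 * 1.12 * 0.0192 * 1220.1049 = 2.2302 N

2.2302 N


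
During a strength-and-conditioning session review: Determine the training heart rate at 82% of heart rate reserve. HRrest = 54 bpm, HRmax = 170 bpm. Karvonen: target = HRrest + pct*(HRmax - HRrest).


Target = HRrest + pct*(HRmax - HRrest)
Heart rate reserve = HRmax - HRrest = 170 - 54 = 116 bpm
Fraction = 82% = 0.82
Target = 54 + 0.82 * 116
Target = 54 + 95.12 = 149.12 bpm

149.12 bpm


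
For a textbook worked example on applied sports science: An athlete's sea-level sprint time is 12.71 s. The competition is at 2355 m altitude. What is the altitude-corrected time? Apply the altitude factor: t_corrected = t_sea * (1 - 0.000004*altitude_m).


Correction factor = 1 - 0.000004 * 2355 = 0.99058
t_corrected = t_sea * factor = 12.71 * 0.99058
t_corrected = 12.5903 s

12.5903 s


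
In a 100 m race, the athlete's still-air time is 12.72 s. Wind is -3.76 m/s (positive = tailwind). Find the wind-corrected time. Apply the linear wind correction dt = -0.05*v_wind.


dt = -0.05 * v_wind = -0.05 * -3.76 = 0.188 s
t_corrected = t_still + dt = 12.72 + (0.188)
t_corrected = 12.908 s

12.908 s


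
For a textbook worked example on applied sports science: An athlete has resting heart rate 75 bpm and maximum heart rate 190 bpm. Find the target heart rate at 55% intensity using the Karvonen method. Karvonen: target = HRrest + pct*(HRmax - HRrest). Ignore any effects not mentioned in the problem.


Target = HRrest + pct*(HRmax - HRrest)
Heart rate reserve = HRmax - HRrest = 190 - 75 = 115 bpm
Fraction = 55% = 0.55
Target = 75 + 0.55 * 115
Target = 75 + 63.25 = 138.25 bpm

138.25 bpm


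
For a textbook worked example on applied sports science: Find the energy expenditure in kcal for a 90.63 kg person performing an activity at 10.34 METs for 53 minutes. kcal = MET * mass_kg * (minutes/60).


kcal = MET * mass * time_hr
Convert time: 53 min = 0.8833 hr
kcal = 10.34 * 90.63 * 0.8833
kcal = 827.7842 kcal

827.7842 kcal


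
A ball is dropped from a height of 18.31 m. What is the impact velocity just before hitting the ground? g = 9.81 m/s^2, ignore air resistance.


v = sqrt(2 * g * h)
v = sqrt(2 * 9.81 * 18.31)
v = sqrt(359.2422) = 18.9537 m/s

18.9537 m/s


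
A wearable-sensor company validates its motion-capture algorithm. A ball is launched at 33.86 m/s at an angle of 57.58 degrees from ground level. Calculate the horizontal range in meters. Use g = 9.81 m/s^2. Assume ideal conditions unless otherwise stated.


R = v^2 * sin(2*theta) / g
Convert angle to radians: theta = 57.58 deg = 1.005 rad
sin(2*theta) = sin(2.0099) = 0.9051
R = 33.86^2 * 0.9051 / 9.81
R = 1146.4996 * 0.9051 / 9.81 = 105.7823 m

105.7823 m


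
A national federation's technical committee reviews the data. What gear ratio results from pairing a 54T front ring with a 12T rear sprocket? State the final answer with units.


GR = front_teeth / rear_teeth
GR = 54 / 12
GR = 4.5

4.5


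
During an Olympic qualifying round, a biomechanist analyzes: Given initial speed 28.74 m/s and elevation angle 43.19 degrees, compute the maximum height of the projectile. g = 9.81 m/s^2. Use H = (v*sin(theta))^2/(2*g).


H = (v*sin(theta))^2 / (2*g)
vy = v*sin(theta) = 28.74 * sin(43.19 deg) = 19.6702 m/s
H = vy^2 / (2*g) = 386.9178 / (2*9.81)
H = 386.9178 / 19.62 = 19.7206 m

19.7206 m


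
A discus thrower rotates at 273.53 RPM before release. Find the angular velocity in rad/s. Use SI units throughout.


omega = RPM * 2 * pi / 60
omega = 273.53 * 2 * 3.14159 / 60
omega = 1718.6397 / 60 = 28.644 rad/s

28.644 rad/s


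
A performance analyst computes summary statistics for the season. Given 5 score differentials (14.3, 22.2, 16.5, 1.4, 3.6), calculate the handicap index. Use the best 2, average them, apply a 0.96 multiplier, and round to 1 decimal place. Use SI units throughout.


All differentials: 14.3, 22.2, 16.5, 1.4, 3.6
Sorted: 1.4, 3.6, 14.3, 16.5, 22.2
Best 2: 1.4, 3.6
Average of best = 5 / 2 = 2.5
Raw index = 2.5 * 0.96 = 2.4
Handicap index = round(2.4, 1) = 2.4

2.4


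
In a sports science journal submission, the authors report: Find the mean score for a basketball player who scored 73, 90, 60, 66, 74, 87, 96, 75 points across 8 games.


Average = sum / n
Sum = 621
Average = 621 / 8 = 77.625

77.625


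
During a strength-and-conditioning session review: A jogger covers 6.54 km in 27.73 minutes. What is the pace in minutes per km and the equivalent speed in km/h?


Pace = time / distance = 27.73 min / 6.54 km = 4.2401 min/km
Speed = distance / time_in_hours = 6.54 / 0.4622 hr
Speed = 14.1507 km/h

4.2401 min/km, 14.1507 km/h


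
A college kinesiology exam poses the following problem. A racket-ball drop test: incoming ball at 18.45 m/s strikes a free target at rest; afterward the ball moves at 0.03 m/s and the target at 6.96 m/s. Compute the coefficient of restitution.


e = (v2_after - v1_after) / (v1_before - v2_before)
Numerator = 6.96 - 0.03 = 6.93
Denominator = 18.45 - 0 = 18.45
e = 6.93 / 18.45 = 0.3756

0.3756


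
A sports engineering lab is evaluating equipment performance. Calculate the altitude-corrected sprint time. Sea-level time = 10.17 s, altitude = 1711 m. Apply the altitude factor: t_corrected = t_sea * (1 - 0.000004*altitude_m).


Correction factor = 1 - 0.000004 * 1711 = 0.993156
t_corrected = t_sea * factor = 10.17 * 0.993156
t_corrected = 10.1004 s

10.1004 s


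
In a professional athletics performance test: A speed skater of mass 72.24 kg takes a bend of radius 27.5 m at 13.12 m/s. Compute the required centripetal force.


Fc = m * v^2 / r
v^2 = 13.12^2 = 172.1344
Fc = 72.24 * 172.1344 / 27.5
Fc = 12434.9891 / 27.5 = 452.1814 N

452.1814 N


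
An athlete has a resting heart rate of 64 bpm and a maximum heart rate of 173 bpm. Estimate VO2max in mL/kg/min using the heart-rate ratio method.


VO2max = 15.3 * HRmax / HRrest
VO2max = 15.3 * 173 / 64
VO2max = 2646.9 / 64 = 41.3578 mL/kg/min

41.3578 mL/kg/min


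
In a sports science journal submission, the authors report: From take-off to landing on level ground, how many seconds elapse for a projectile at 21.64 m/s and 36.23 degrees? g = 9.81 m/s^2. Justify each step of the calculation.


T = 2*v*sin(theta)/g
sin(theta) = sin(36.23 deg) = 0.591
T = 2*21.64*0.591 / 9.81
T = 25.5797 / 9.81 = 2.6075 s

2.6075 s


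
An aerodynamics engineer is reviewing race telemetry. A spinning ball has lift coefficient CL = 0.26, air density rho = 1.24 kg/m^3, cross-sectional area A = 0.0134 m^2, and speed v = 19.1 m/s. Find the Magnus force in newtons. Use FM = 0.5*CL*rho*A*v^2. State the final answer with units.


FM = 0.5 * CL * rho * A * v^2
FM = 0.5 * 0.26 * 1.24 * 0.0134 * 19.1^2
v^2 = 364.81
FM = 0.5 * 0.26 * 1.24 * 0.0134 * 364.81 = 0.788 N

0.788 N


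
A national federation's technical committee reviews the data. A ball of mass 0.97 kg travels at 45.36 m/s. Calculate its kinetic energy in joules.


KE = 0.5 * m * v^2
KE = 0.5 * 0.97 * 45.36^2
KE = 0.5 * 0.97 * 2057.5296 = 997.9019 J

997.9019 J


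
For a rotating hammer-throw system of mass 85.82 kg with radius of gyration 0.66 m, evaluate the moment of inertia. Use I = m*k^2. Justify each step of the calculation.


I = m * k^2
I = 85.82 * 0.66^2
I = 85.82 * 0.4356 = 37.3832 kg*m^2

37.3832 kg*m^2


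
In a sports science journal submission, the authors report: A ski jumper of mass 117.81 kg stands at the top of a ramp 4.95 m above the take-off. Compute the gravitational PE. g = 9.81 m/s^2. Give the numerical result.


PE = m * g * h
PE = 117.81 * 9.81 * 4.95
PE = 1155.7161 * 4.95 = 5720.7947 J

5720.7947 J


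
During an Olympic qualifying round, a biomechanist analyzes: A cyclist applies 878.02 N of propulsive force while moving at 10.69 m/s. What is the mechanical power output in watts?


P = F * v
P = 878.02 * 10.69
P = 9386.0338 W

9386.0338 W


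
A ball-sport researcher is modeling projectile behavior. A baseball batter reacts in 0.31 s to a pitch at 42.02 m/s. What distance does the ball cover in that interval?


d = v * t
d = 42.02 * 0.31
d = 13.0262 m

13.0262 m


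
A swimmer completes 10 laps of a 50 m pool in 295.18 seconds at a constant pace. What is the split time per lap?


Split time = total_time / n_laps = 295.18 / 10
Split time = 29.518 s per lap

29.518 s


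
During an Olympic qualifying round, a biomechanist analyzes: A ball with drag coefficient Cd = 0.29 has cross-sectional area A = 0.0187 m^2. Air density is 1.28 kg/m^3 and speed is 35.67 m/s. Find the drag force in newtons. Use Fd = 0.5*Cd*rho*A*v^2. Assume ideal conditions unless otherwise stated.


Fd = 0.5 * Cd * rho * A * v^2
Fd = 0.5 * 0.29 * 1.28 * 0.0187 * 35.67^2
v^2 = 1272.3489
Fd = 0.5 * 0.29 * 1.28 * 0.0187 * 1272.3489 = 4.416 N

4.416 N


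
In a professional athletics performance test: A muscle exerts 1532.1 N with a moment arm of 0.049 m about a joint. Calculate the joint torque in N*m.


tau = F * d
tau = 1532.1 * 0.049
tau = 75.0729 N*m

75.0729 N*m


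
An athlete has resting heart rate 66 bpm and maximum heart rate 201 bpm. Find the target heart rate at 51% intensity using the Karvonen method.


Target = HRrest + pct*(HRmax - HRrest)
Heart rate reserve = HRmax - HRrest = 201 - 66 = 135 bpm
Fraction = 51% = 0.51
Target = 66 + 0.51 * 135
Target = 66 + 68.85 = 134.85 bpm

134.85 bpm


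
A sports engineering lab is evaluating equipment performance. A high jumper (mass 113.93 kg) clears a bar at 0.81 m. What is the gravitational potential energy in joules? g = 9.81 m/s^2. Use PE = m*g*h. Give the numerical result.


PE = m * g * h
PE = 113.93 * 9.81 * 0.81
PE = 1117.6533 * 0.81 = 905.2992 J

905.2992 J
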